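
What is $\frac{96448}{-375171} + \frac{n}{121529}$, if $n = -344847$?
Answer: $- \frac{141097822829}{45594156459} \approx -3.0946$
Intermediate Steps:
$\frac{96448}{-375171} + \frac{n}{121529} = \frac{96448}{-375171} - \frac{344847}{121529} = 96448 \left(- \frac{1}{375171}\right) - \frac{344847}{121529} = - \frac{96448}{375171} - \frac{344847}{121529} = - \frac{141097822829}{45594156459}$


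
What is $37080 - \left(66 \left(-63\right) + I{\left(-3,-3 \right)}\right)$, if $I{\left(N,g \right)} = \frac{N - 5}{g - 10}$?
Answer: $\frac{536086}{13} \approx 41237.0$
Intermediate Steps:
$I{\left(N,g \right)} = \frac{-5 + N}{-10 + g}$
$37080 - \left(66 \left(-63\right) + I{\left(-3,-3 \right)}\right) = 37080 - \left(66 \left(-63\right) + \frac{-5 - 3}{-10 - 3}\right) = 37080 - \left(-4158 + \frac{1}{-13} \left(-8\right)\right) = 37080 - \left(-4158 - - \frac{8}{13}\right) = 37080 - \left(-4158 + \frac{8}{13}\right) = 37080 - - \frac{54046}{13} = 37080 + \frac{54046}{13} = \frac{536086}{13}$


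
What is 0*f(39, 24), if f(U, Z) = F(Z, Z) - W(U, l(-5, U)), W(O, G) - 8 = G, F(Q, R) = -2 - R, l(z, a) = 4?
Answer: 0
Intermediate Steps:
W(O, G) = 8 + G
f(U, Z) = -14 - Z (f(U, Z) = (-2 - Z) - (8 + 4) = (-2 - Z) - 1*12 = (-2 - Z) - 12 = -14 - Z)
0*f(39, 24) = 0*(-14 - 1*24) = 0*(-14 - 24) = 0*(-38) = 0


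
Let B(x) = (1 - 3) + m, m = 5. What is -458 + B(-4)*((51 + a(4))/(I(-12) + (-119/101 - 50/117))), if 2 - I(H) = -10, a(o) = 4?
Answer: -54306793/122831 ≈ -442.13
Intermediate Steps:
B(x) = 3 (B(x) = (1 - 3) + 5 = -2 + 5 = 3)
I(H) = 12 (I(H) = 2 - 1*(-10) = 2 + 10 = 12)
-458 + B(-4)*((51 + a(4))/(I(-12) + (-119/101 - 50/117))) = -458 + 3*((51 + 4)/(12 + (-119/101 - 50/117))) = -458 + 3*(55/(12 + (-119*1/101 - 50*1/117))) = -458 + 3*(55/(12 + (-119/101 - 50/117))) = -458 + 3*(55/(12 - 18973/11817)) = -458 + 3*(55/(122831/11817)) = -458 + 3*(55*(11817/122831)) = -458 + 3*(649935/122831) = -458 + 1949805/122831 = -54306793/122831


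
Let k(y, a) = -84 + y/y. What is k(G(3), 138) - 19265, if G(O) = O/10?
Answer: -19348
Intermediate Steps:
G(O) = O/10 (G(O) = O*(1/10) = O/10)
k(y, a) = -83 (k(y, a) = -84 + 1 = -83)
k(G(3), 138) - 19265 = -83 - 19265 = -19348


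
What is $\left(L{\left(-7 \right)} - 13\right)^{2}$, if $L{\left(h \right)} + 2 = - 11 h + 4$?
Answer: $4356$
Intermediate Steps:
$L{\left(h \right)} = 2 - 11 h$ ($L{\left(h \right)} = -2 - \left(-4 + 11 h\right) = 2 - 11 h$)
$\left(L{\left(-7 \right)} - 13\right)^{2} = \left(\left(2 - -77\right) - 13\right)^{2} = \left(\left(2 + 77\right) - 13\right)^{2} = \left(79 - 13\right)^{2} = 66^{2} = 4356$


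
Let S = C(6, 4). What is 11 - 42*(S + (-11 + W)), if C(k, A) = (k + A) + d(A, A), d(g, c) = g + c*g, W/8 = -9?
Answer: 2237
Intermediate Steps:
W = -72 (W = 8*(-9) = -72)
C(k, A) = A + k + A*(1 + A) (C(k, A) = (k + A) + A*(1 + A) = (A + k) + A*(1 + A) = A + k + A*(1 + A))
S = 30 (S = 4 + 6 + 4*(1 + 4) = 4 + 6 + 4*5 = 4 + 6 + 20 = 30)
11 - 42*(S + (-11 + W)) = 11 - 42*(30 + (-11 - 72)) = 11 - 42*(30 - 83) = 11 - 42*(-53) = 11 + 2226 = 2237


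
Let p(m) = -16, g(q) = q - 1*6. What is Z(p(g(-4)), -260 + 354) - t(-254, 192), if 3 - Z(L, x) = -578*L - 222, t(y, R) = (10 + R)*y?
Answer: 42285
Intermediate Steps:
g(q) = -6 + q (g(q) = q - 6 = -6 + q)
t(y, R) = y*(10 + R)
Z(L, x) = 225 + 578*L (Z(L, x) = 3 - (-578*L - 222) = 3 - (-222 - 578*L) = 3 + (222 + 578*L) = 225 + 578*L)
Z(p(g(-4)), -260 + 354) - t(-254, 192) = (225 + 578*(-16)) - (-254)*(10 + 192) = (225 - 9248) - (-254)*202 = -9023 - 1*(-51308) = -9023 + 51308 = 42285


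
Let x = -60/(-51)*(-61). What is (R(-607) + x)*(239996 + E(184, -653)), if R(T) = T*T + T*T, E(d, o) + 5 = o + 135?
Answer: 2999649813758/17 ≈ 1.7645e+11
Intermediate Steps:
x = -1220/17 (x = -60*(-1/51)*(-61) = (20/17)*(-61) = -1220/17 ≈ -71.765)
E(d, o) = 130 + o (E(d, o) = -5 + (o + 135) = -5 + (135 + o) = 130 + o)
R(T) = 2*T² (R(T) = T² + T² = 2*T²)
(R(-607) + x)*(239996 + E(184, -653)) = (2*(-607)² - 1220/17)*(239996 + (130 - 653)) = (2*368449 - 1220/17)*(239996 - 523) = (736898 - 1220/17)*239473 = (12526046/17)*239473 = 2999649813758/17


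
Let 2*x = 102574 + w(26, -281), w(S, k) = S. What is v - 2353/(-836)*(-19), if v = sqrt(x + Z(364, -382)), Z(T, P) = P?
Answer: -2353/44 + sqrt(50918) ≈ 172.17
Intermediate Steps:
x = 51300 (x = (102574 + 26)/2 = (1/2)*102600 = 51300)
v = sqrt(50918) (v = sqrt(51300 - 382) = sqrt(50918) ≈ 225.65)
v - 2353/(-836)*(-19) = sqrt(50918) - 2353/(-836)*(-19) = sqrt(50918) - 2353*(-1/836)*(-19) = sqrt(50918) + (2353/836)*(-19) = sqrt(50918) - 2353/44 = -2353/44 + sqrt(50918)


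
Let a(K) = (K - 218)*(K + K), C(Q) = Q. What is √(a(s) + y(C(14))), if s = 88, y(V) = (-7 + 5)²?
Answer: 2*I*√5719 ≈ 151.25*I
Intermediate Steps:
y(V) = 4 (y(V) = (-2)² = 4)
a(K) = 2*K*(-218 + K) (a(K) = (-218 + K)*(2*K) = 2*K*(-218 + K))
√(a(s) + y(C(14))) = √(2*88*(-218 + 88) + 4) = √(2*88*(-130) + 4) = √(-22880 + 4) = √(-22876) = 2*I*√5719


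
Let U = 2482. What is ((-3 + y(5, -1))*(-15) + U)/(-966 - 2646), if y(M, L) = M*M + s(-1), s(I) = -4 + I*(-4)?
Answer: -538/903 ≈ -0.59579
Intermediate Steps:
s(I) = -4 - 4*I
y(M, L) = M² (y(M, L) = M*M + (-4 - 4*(-1)) = M² + (-4 + 4) = M² + 0 = M²)
((-3 + y(5, -1))*(-15) + U)/(-966 - 2646) = ((-3 + 5²)*(-15) + 2482)/(-966 - 2646) = ((-3 + 25)*(-15) + 2482)/(-3612) = (22*(-15) + 2482)*(-1/3612) = (-330 + 2482)*(-1/3612) = 2152*(-1/3612) = -538/903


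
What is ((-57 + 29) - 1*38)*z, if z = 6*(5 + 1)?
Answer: -2376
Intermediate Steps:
z = 36 (z = 6*6 = 36)
((-57 + 29) - 1*38)*z = ((-57 + 29) - 1*38)*36 = (-28 - 38)*36 = -66*36 = -2376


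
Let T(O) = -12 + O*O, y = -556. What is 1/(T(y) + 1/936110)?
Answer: 936110/289374067641 ≈ 3.2349e-6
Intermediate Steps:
T(O) = -12 + O**2
1/(T(y) + 1/936110) = 1/((-12 + (-556)**2) + 1/936110) = 1/((-12 + 309136) + 1/936110) = 1/(309124 + 1/936110) = 1/(289374067641/936110) = 936110/289374067641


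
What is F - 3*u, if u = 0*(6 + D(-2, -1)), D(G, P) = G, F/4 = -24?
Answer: -96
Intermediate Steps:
F = -96 (F = 4*(-24) = -96)
u = 0 (u = 0*(6 - 2) = 0*4 = 0)
F - 3*u = -96 - 3*0 = -96 + 0 = -96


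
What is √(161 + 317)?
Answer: √478 ≈ 21.863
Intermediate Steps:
√(161 + 317) = √478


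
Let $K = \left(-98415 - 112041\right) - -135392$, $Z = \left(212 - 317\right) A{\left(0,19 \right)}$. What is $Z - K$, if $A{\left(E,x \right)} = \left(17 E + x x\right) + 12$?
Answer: $35899$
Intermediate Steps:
$A{\left(E,x \right)} = 12 + x^{2} + 17 E$ ($A{\left(E,x \right)} = \left(17 E + x^{2}\right) + 12 = \left(x^{2} + 17 E\right) + 12 = 12 + x^{2} + 17 E$)
$Z = -39165$ ($Z = \left(212 - 317\right) \left(12 + 19^{2} + 17 \cdot 0\right) = - 105 \left(12 + 361 + 0\right) = \left(-105\right) 373 = -39165$)
$K = -75064$ ($K = -210456 + 135392 = -75064$)
$Z - K = -39165 - -75064 = -39165 + 75064 = 35899$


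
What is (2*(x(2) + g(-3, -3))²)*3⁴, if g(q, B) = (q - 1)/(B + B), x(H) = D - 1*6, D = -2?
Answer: 8712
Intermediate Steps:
x(H) = -8 (x(H) = -2 - 1*6 = -2 - 6 = -8)
g(q, B) = (-1 + q)/(2*B) (g(q, B) = (-1 + q)/((2*B)) = (-1 + q)*(1/(2*B)) = (-1 + q)/(2*B))
(2*(x(2) + g(-3, -3))²)*3⁴ = (2*(-8 + (½)*(-1 - 3)/(-3))²)*3⁴ = (2*(-8 + (½)*(-⅓)*(-4))²)*81 = (2*(-8 + ⅔)²)*81 = (2*(-22/3)²)*81 = (2*(484/9))*81 = (968/9)*81 = 8712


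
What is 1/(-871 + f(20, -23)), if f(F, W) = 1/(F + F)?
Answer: -40/34839 ≈ -0.0011481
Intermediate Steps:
f(F, W) = 1/(2*F)
1/(-871 + f(20, -23)) = 1/(-871 + (½)/20) = 1/(-871 + (½)*(1/20)) = 1/(-871 + 1/40) = 1/(-34839/40) = -40/34839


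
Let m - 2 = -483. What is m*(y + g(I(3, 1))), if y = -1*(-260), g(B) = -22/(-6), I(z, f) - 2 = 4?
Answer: -380471/3 ≈ -1.2682e+5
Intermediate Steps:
m = -481 (m = 2 - 483 = -481)
I(z, f) = 6 (I(z, f) = 2 + 4 = 6)
g(B) = 11/3 (g(B) = -22*(-⅙) = 11/3)
y = 260
m*(y + g(I(3, 1))) = -481*(260 + 11/3) = -481*791/3 = -380471/3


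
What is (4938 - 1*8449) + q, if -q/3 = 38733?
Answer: -119710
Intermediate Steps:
q = -116199 (q = -3*38733 = -116199)
(4938 - 1*8449) + q = (4938 - 1*8449) - 116199 = (4938 - 8449) - 116199 = -3511 - 116199 = -119710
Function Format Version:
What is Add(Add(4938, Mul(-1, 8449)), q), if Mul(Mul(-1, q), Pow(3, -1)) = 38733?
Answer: -119710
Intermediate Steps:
q = -116199 (q = Mul(-3, 38733) = -116199)
Add(Add(4938, Mul(-1, 8449)), q) = Add(Add(4938, Mul(-1, 8449)), -116199) = Add(Add(4938, -8449), -116199) = Add(-3511, -116199) = -119710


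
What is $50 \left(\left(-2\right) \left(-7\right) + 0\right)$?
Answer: $700$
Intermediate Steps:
$50 \left(\left(-2\right) \left(-7\right) + 0\right) = 50 \left(14 + 0\right) = 50 \cdot 14 = 700$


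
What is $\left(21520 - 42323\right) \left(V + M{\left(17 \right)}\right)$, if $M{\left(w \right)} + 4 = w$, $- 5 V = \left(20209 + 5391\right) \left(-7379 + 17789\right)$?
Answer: $1108782987161$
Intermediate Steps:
$V = -53299200$ ($V = - \frac{\left(20209 + 5391\right) \left(-7379 + 17789\right)}{5} = - \frac{25600 \cdot 10410}{5} = \left(- \frac{1}{5}\right) 266496000 = -53299200$)
$M{\left(w \right)} = -4 + w$
$\left(21520 - 42323\right) \left(V + M{\left(17 \right)}\right) = \left(21520 - 42323\right) \left(-53299200 + \left(-4 + 17\right)\right) = - 20803 \left(-53299200 + 13\right) = \left(-20803\right) \left(-53299187\right) = 1108782987161$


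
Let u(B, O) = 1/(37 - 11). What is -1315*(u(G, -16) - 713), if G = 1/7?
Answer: 24376155/26 ≈ 9.3754e+5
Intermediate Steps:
G = ⅐ ≈ 0.14286
u(B, O) = 1/26
-1315*(u(G, -16) - 713) = -1315*(1/26 - 713) = -1315*(-18537/26) = 24376155/26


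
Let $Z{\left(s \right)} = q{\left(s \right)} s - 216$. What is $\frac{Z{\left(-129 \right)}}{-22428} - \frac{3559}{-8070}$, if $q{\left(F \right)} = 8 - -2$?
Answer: $\frac{1277426}{2513805} \approx 0.50816$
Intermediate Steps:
$q{\left(F \right)} = 10$ ($q{\left(F \right)} = 8 + 2 = 10$)
$Z{\left(s \right)} = -216 + 10 s$ ($Z{\left(s \right)} = 10 s - 216 = -216 + 10 s$)
$\frac{Z{\left(-129 \right)}}{-22428} - \frac{3559}{-8070} = \frac{-216 + 10 \left(-129\right)}{-22428} - \frac{3559}{-8070} = \left(-216 - 1290\right) \left(- \frac{1}{22428}\right) - - \frac{3559}{8070} = \left(-1506\right) \left(- \frac{1}{22428}\right) + \frac{3559}{8070} = \frac{251}{3738} + \frac{3559}{8070} = \frac{1277426}{2513805}$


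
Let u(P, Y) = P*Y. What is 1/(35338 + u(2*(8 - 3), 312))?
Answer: 1/38458 ≈ 2.6002e-5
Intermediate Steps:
1/(35338 + u(2*(8 - 3), 312)) = 1/(35338 + (2*(8 - 3))*312) = 1/(35338 + (2*5)*312) = 1/(35338 + 10*312) = 1/(35338 + 3120) = 1/38458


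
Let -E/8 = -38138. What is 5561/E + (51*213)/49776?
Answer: 2200459/9305672 ≈ 0.23646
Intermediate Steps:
E = 305104 (E = -8*(-38138) = 305104)
5561/E + (51*213)/49776 = 5561/305104 + (51*213)/49776 = 5561*(1/305104) + 10863*(1/49776) = 5561/305104 + 213/976 = 2200459/9305672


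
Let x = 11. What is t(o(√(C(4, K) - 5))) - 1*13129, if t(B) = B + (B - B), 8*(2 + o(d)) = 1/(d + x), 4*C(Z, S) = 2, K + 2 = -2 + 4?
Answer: (-157572*√2 + 1155527*I)/(4*(-22*I + 3*√2)) ≈ -13131.0 - 0.0021124*I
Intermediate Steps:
K = 0 (K = -2 + (-2 + 4) = -2 + 2 = 0)
C(Z, S) = ½ (C(Z, S) = (¼)*2 = ½)
o(d) = -2 + 1/(8*(11 + d)) (o(d) = -2 + 1/(8*(d + 11)) = -2 + 1/(8*(11 + d)))
t(B) = B (t(B) = B + 0 = B)
t(o(√(C(4, K) - 5))) - 1*13129 = (-175 - 16*√(½ - 5))/(8*(11 + √(½ - 5))) - 1*13129 = (-175 - 24*I*√2)/(8*(11 + √(-9/2))) - 13129 = (-175 - 24*I*√2)/(8*(11 + 3*I*√2/2)) - 13129 = -13129 + (-175 - 24*I*√2)/(8*(11 + 3*I*√2/2))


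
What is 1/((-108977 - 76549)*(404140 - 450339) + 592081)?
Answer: 1/8571707755 ≈ 1.1666e-10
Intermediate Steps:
1/((-108977 - 76549)*(404140 - 450339) + 592081) = 1/(-185526*(-46199) + 592081) = 1/(8571115674 + 592081) = 1/8571707755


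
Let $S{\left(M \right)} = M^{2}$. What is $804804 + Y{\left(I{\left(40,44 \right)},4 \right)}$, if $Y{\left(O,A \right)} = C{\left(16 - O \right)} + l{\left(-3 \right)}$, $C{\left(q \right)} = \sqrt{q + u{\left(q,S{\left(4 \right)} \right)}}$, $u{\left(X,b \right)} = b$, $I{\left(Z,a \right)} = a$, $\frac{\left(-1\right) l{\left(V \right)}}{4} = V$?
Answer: $804816 + 2 i \sqrt{3} \approx 8.0482 \cdot 10^{5} + 3.4641 i$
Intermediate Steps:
$l{\left(V \right)} = - 4 V$
$C{\left(q \right)} = \sqrt{16 + q}$ ($C{\left(q \right)} = \sqrt{q + 4^{2}} = \sqrt{q + 16} = \sqrt{16 + q}$)
$Y{\left(O,A \right)} = 12 + \sqrt{32 - O}$ ($Y{\left(O,A \right)} = \sqrt{16 - \left(-16 + O\right)} - -12 = \sqrt{32 - O} + 12 = 12 + \sqrt{32 - O}$)
$804804 + Y{\left(I{\left(40,44 \right)},4 \right)} = 804804 + \left(12 + \sqrt{32 - 44}\right) = 804804 + \left(12 + \sqrt{-12}\right) = 804804 + \left(12 + 2 i \sqrt{3}\right) = 804816 + 2 i \sqrt{3}$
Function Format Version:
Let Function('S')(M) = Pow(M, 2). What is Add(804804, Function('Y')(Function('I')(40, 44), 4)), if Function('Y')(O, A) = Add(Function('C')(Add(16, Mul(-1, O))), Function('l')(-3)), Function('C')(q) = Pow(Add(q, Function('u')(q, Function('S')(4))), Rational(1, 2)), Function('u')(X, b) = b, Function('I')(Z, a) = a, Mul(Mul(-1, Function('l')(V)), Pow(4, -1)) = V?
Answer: Add(804816, Mul(2, I, Pow(3, Rational(1, 2)))) ≈ Add(8.0482e+5, Mul(3.4641, I))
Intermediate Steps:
Function('l')(V) = Mul(-4, V)
Function('C')(q) = Pow(Add(16, q), Rational(1, 2)) (Function('C')(q) = Pow(Add(q, Pow(4, 2)), Rational(1, 2)) = Pow(Add(q, 16), Rational(1, 2)) = Pow(Add(16, q), Rational(1, 2)))
Function('Y')(O, A) = Add(12, Pow(Add(32, Mul(-1, O)), Rational(1, 2))) (Function('Y')(O, A) = Add(Pow(Add(16, Add(16, Mul(-1, O))), Rational(1, 2)), Mul(-4, -3)) = Add(Pow(Add(32, Mul(-1, O)), Rational(1, 2)), 12) = Add(12, Pow(Add(32, Mul(-1, O)), Rational(1, 2))))
Add(804804, Function('Y')(Function('I')(40, 44), 4)) = Add(804804, Add(12, Pow(Add(32, Mul(-1, 44)), Rational(1, 2)))) = Add(804804, Add(12, Pow(Add(32, -44), Rational(1, 2)))) = Add(804804, Add(12, Pow(-12, Rational(1, 2)))) = Add(804804, Add(12, Mul(2, I, Pow(3, Rational(1, 2))))) = Add(804816, Mul(2, I, Pow(3, Rational(1, 2))))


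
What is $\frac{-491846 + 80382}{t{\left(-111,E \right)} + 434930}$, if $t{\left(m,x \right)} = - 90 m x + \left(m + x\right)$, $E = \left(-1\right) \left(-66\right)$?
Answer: $- \frac{411464}{1094225} \approx -0.37603$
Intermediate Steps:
$E = 66$
$t{\left(m,x \right)} = m + x - 90 m x$ ($t{\left(m,x \right)} = - 90 m x + \left(m + x\right) = m + x - 90 m x$)
$\frac{-491846 + 80382}{t{\left(-111,E \right)} + 434930} = \frac{-491846 + 80382}{\left(-111 + 66 - \left(-9990\right) 66\right) + 434930} = - \frac{411464}{\left(-111 + 66 + 659340\right) + 434930} = - \frac{411464}{659295 + 434930} = - \frac{411464}{1094225}$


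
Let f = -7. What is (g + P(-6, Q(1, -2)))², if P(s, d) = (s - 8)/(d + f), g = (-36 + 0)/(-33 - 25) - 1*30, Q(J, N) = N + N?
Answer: 80389156/101761 ≈ 789.98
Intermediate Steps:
Q(J, N) = 2*N
g = -852/29 (g = -36/(-58) - 30 = -36*(-1/58) - 30 = 18/29 - 30 = -852/29 ≈ -29.379)
P(s, d) = (-8 + s)/(-7 + d) (P(s, d) = (s - 8)/(d - 7) = (-8 + s)/(-7 + d))
(g + P(-6, Q(1, -2)))² = (-852/29 + (-8 - 6)/(-7 + 2*(-2)))² = (-852/29 - 14/(-7 - 4))² = (-852/29 - 14/(-11))² = (-852/29 - 1/11*(-14))² = (-852/29 + 14/11)² = (-8966/319)² = 80389156/101761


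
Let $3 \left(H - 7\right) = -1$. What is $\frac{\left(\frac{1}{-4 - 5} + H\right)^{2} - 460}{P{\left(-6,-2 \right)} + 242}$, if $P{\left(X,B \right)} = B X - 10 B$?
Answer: $- \frac{33779}{22194} \approx -1.522$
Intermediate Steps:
$H = \frac{20}{3}$ ($H = 7 + \frac{1}{3} \left(-1\right) = 7 - \frac{1}{3} = \frac{20}{3} \approx 6.6667$)
$P{\left(X,B \right)} = - 10 B + B X$
$\frac{\left(\frac{1}{-4 - 5} + H\right)^{2} - 460}{P{\left(-6,-2 \right)} + 242} = \frac{\left(\frac{1}{-4 - 5} + \frac{20}{3}\right)^{2} - 460}{- 2 \left(-10 - 6\right) + 242} = \frac{\left(\frac{1}{-9} + \frac{20}{3}\right)^{2} - 460}{\left(-2\right) \left(-16\right) + 242} = \frac{\left(- \frac{1}{9} + \frac{20}{3}\right)^{2} - 460}{32 + 242} = \frac{\left(\frac{59}{9}\right)^{2} - 460}{274} = \left(\frac{3481}{81} - 460\right) \frac{1}{274} = \left(- \frac{33779}{81}\right) \frac{1}{274} = - \frac{33779}{22194}$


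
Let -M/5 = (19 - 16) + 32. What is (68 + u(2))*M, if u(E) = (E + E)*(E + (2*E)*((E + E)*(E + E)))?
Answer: -58100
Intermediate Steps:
M = -175 (M = -5*((19 - 16) + 32) = -5*(3 + 32) = -5*35 = -175)
u(E) = 2*E*(E + 8*E**3) (u(E) = (2*E)*(E + (2*E)*((2*E)*(2*E))) = (2*E)*(E + (2*E)*(4*E**2)) = (2*E)*(E + 8*E**3) = 2*E*(E + 8*E**3))
(68 + u(2))*M = (68 + 2**2*(2 + 16*2**2))*(-175) = (68 + 4*(2 + 16*4))*(-175) = (68 + 4*(2 + 64))*(-175) = (68 + 4*66)*(-175) = (68 + 264)*(-175) = 332*(-175) = -58100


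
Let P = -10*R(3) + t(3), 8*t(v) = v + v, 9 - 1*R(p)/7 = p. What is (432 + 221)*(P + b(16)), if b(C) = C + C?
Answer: -1011497/4 ≈ -2.5287e+5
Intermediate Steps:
R(p) = 63 - 7*p
b(C) = 2*C
t(v) = v/4 (t(v) = (v + v)/8 = (2*v)/8 = v/4)
P = -1677/4 (P = -10*(63 - 7*3) + (¼)*3 = -10*(63 - 21) + ¾ = -10*42 + ¾ = -420 + ¾ = -1677/4 ≈ -419.25)
(432 + 221)*(P + b(16)) = (432 + 221)*(-1677/4 + 2*16) = 653*(-1677/4 + 32) = 653*(-1549/4) = -1011497/4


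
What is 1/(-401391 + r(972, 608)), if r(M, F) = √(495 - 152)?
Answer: -401391/161114734538 - 7*√7/161114734538 ≈ -2.4915e-6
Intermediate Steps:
r(M, F) = 7*√7 (r(M, F) = √343 = 7*√7)
1/(-401391 + r(972, 608)) = 1/(-401391 + 7*√7)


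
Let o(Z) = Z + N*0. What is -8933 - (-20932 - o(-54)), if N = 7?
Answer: 11945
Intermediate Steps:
o(Z) = Z (o(Z) = Z + 7*0 = Z + 0 = Z)
-8933 - (-20932 - o(-54)) = -8933 - (-20932 - 1*(-54)) = -8933 - (-20932 + 54) = -8933 - 1*(-20878) = -8933 + 20878 = 11945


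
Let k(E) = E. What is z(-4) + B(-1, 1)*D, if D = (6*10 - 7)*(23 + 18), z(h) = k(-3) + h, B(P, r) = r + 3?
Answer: 8685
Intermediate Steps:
B(P, r) = 3 + r
z(h) = -3 + h
D = 2173 (D = (60 - 7)*41 = 53*41 = 2173)
z(-4) + B(-1, 1)*D = (-3 - 4) + (3 + 1)*2173 = -7 + 4*2173 = -7 + 8692 = 8685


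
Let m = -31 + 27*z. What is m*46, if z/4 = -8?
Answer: -41170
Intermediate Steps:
z = -32 (z = 4*(-8) = -32)
m = -895 (m = -31 + 27*(-32) = -31 - 864 = -895)
m*46 = -895*46 = -41170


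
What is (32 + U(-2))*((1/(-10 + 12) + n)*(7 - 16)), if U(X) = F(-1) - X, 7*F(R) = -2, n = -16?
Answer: 32922/7 ≈ 4703.1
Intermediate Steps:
F(R) = -2/7 (F(R) = (1/7)*(-2) = -2/7)
U(X) = -2/7 - X
(32 + U(-2))*((1/(-10 + 12) + n)*(7 - 16)) = (32 + (-2/7 - 1*(-2)))*((1/(-10 + 12) - 16)*(7 - 16)) = (32 + (-2/7 + 2))*((1/2 - 16)*(-9)) = (32 + 12/7)*((1/2 - 16)*(-9)) = 236*(-31/2*(-9))/7 = (236/7)*(279/2) = 32922/7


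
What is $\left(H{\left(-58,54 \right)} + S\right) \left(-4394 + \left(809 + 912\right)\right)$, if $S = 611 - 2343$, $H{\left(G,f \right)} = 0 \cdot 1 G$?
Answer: $4629636$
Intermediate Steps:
$H{\left(G,f \right)} = 0$ ($H{\left(G,f \right)} = 0 G = 0$)
$S = -1732$
$\left(H{\left(-58,54 \right)} + S\right) \left(-4394 + \left(809 + 912\right)\right) = \left(0 - 1732\right) \left(-4394 + \left(809 + 912\right)\right) = - 1732 \left(-4394 + 1721\right) = \left(-1732\right) \left(-2673\right) = 4629636$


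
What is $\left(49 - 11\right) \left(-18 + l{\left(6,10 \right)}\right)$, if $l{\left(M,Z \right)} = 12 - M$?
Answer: $-456$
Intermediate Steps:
$\left(49 - 11\right) \left(-18 + l{\left(6,10 \right)}\right) = \left(49 - 11\right) \left(-18 + \left(12 - 6\right)\right) = 38 \left(-18 + \left(12 - 6\right)\right) = 38 \left(-18 + 6\right) = 38 \left(-12\right) = -456$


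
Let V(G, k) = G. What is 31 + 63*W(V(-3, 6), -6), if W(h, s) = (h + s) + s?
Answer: -914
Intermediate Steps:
W(h, s) = h + 2*s
31 + 63*W(V(-3, 6), -6) = 31 + 63*(-3 + 2*(-6)) = 31 + 63*(-3 - 12) = 31 + 63*(-15) = 31 - 945 = -914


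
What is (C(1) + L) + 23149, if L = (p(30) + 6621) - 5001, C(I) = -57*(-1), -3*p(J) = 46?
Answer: 74432/3 ≈ 24811.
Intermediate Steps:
p(J) = -46/3 (p(J) = -⅓*46 = -46/3)
C(I) = 57
L = 4814/3 (L = (-46/3 + 6621) - 5001 = 19817/3 - 5001 = 4814/3 ≈ 1604.7)
(C(1) + L) + 23149 = (57 + 4814/3) + 23149 = 4985/3 + 23149 = 74432/3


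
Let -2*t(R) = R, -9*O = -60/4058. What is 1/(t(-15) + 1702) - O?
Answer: -22016/20811453 ≈ -0.0010579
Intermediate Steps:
O = 10/6087 (O = -(-20)/(3*4058) = -⅑*(-30/2029) = 10/6087 ≈ 0.0016428)
t(R) = -R/2
1/(t(-15) + 1702) - O = 1/(-½*(-15) + 1702) - 1*10/6087 = 1/(15/2 + 1702) - 10/6087 = 1/(3419/2) - 10/6087 = 2/3419 - 10/6087 = -22016/20811453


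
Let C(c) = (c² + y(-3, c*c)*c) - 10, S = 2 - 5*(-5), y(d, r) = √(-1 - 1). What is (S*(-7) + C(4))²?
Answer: 33457 - 1464*I*√2 ≈ 33457.0 - 2070.4*I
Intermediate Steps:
y(d, r) = I*√2 (y(d, r) = √(-2) = I*√2)
S = 27 (S = 2 + 25 = 27)
C(c) = -10 + c² + I*c*√2 (C(c) = (c² + (I*√2)*c) - 10 = (c² + I*c*√2) - 10 = -10 + c² + I*c*√2)
(S*(-7) + C(4))² = (27*(-7) + (-10 + 4² + I*4*√2))² = (-189 + (-10 + 16 + 4*I*√2))² = (-189 + (6 + 4*I*√2))² = (-183 + 4*I*√2)²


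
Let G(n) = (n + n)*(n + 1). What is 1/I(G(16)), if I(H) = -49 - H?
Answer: -1/593 ≈ -0.0016863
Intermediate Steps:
G(n) = 2*n*(1 + n) (G(n) = (2*n)*(1 + n) = 2*n*(1 + n))
1/I(G(16)) = 1/(-49 - 2*16*(1 + 16)) = 1/(-49 - 2*16*17) = 1/(-49 - 1*544) = 1/(-49 - 544) = 1/(-593) = -1/593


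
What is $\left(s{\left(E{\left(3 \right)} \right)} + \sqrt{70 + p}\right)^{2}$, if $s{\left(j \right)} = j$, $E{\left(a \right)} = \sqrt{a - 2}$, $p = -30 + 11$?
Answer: $\left(1 + \sqrt{51}\right)^{2} \approx 66.283$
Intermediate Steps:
$p = -19$
$E{\left(a \right)} = \sqrt{-2 + a}$
$\left(s{\left(E{\left(3 \right)} \right)} + \sqrt{70 + p}\right)^{2} = \left(\sqrt{-2 + 3} + \sqrt{70 - 19}\right)^{2} = \left(\sqrt{1} + \sqrt{51}\right)^{2} = \left(1 + \sqrt{51}\right)^{2}$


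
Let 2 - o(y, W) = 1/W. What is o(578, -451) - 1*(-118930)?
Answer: 53638333/451 ≈ 1.1893e+5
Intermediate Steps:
o(y, W) = 2 - 1/W
o(578, -451) - 1*(-118930) = (2 - 1/(-451)) - 1*(-118930) = (2 - 1*(-1/451)) + 118930 = (2 + 1/451) + 118930 = 903/451 + 118930 = 53638333/451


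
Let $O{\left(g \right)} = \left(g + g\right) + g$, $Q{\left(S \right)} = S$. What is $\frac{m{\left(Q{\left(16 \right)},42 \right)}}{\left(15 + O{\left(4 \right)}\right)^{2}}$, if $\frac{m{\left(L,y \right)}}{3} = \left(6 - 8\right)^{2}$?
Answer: $\frac{4}{243} \approx 0.016461$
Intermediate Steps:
$O{\left(g \right)} = 3 g$ ($O{\left(g \right)} = 2 g + g = 3 g$)
$m{\left(L,y \right)} = 12$ ($m{\left(L,y \right)} = 3 \left(6 - 8\right)^{2} = 3 \left(-2\right)^{2} = 3 \cdot 4 = 12$)
$\frac{m{\left(Q{\left(16 \right)},42 \right)}}{\left(15 + O{\left(4 \right)}\right)^{2}} = \frac{12}{\left(15 + 3 \cdot 4\right)^{2}} = \frac{12}{\left(15 + 12\right)^{2}} = \frac{12}{27^{2}} = \frac{12}{729} = 12 \cdot \frac{1}{729} = \frac{4}{243}$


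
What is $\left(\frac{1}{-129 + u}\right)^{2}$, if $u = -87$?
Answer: $\frac{1}{46656} \approx 2.1433 \cdot 10^{-5}$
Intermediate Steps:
$\left(\frac{1}{-129 + u}\right)^{2} = \left(\frac{1}{-129 - 87}\right)^{2} = \left(\frac{1}{-216}\right)^{2} = \left(- \frac{1}{216}\right)^{2} = \frac{1}{46656}$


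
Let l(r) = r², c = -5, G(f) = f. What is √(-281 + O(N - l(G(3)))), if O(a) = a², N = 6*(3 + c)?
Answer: 4*√10 ≈ 12.649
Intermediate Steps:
N = -12 (N = 6*(3 - 5) = 6*(-2) = -12)
√(-281 + O(N - l(G(3)))) = √(-281 + (-12 - 1*3²)²) = √(-281 + (-12 - 1*9)²) = √(-281 + (-12 - 9)²) = √(-281 + (-21)²) = √(-281 + 441) = √160 = 4*√10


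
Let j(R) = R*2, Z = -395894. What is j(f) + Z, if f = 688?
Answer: -394518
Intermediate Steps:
j(R) = 2*R
j(f) + Z = 2*688 - 395894 = 1376 - 395894 = -394518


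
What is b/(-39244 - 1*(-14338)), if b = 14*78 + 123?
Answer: -405/8302 ≈ -0.048783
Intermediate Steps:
b = 1215 (b = 1092 + 123 = 1215)
b/(-39244 - 1*(-14338)) = 1215/(-39244 - 1*(-14338)) = 1215/(-39244 + 14338) = 1215/(-24906) = 1215*(-1/24906) = -405/8302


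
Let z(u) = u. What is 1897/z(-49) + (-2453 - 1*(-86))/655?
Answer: -194074/4585 ≈ -42.328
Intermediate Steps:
1897/z(-49) + (-2453 - 1*(-86))/655 = 1897/(-49) + (-2453 - 1*(-86))/655 = 1897*(-1/49) + (-2453 + 86)*(1/655) = -271/7 - 2367*1/655 = -271/7 - 2367/655 = -194074/4585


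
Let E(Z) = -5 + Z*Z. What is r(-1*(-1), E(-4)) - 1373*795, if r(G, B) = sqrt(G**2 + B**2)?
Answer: -1091535 + sqrt(122) ≈ -1.0915e+6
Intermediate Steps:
E(Z) = -5 + Z**2
r(G, B) = sqrt(B**2 + G**2)
r(-1*(-1), E(-4)) - 1373*795 = sqrt((-5 + (-4)**2)**2 + (-1*(-1))**2) - 1373*795 = sqrt((-5 + 16)**2 + 1**2) - 1091535 = sqrt(11**2 + 1) - 1091535 = sqrt(121 + 1) - 1091535 = sqrt(122) - 1091535 = -1091535 + sqrt(122)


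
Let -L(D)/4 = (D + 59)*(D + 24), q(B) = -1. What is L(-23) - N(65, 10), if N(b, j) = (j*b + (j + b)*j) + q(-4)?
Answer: -1543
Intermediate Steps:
N(b, j) = -1 + b*j + j*(b + j) (N(b, j) = (j*b + (j + b)*j) - 1 = (b*j + (b + j)*j) - 1 = (b*j + j*(b + j)) - 1 = -1 + b*j + j*(b + j))
L(D) = -4*(24 + D)*(59 + D) (L(D) = -4*(D + 59)*(D + 24) = -4*(59 + D)*(24 + D) = -4*(24 + D)*(59 + D))
L(-23) - N(65, 10) = (-5664 - 332*(-23) - 4*(-23)**2) - (-1 + 10**2 + 2*65*10) = (-5664 + 7636 - 4*529) - (-1 + 100 + 1300) = (-5664 + 7636 - 2116) - 1*1399 = -144 - 1399 = -1543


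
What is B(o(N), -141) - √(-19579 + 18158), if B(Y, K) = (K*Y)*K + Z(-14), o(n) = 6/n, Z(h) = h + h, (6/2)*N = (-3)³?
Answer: -13282 - 7*I*√29 ≈ -13282.0 - 37.696*I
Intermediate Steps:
N = -9 (N = (⅓)*(-3)³ = (⅓)*(-27) = -9)
Z(h) = 2*h
B(Y, K) = -28 + Y*K² (B(Y, K) = (K*Y)*K + 2*(-14) = Y*K² - 28 = -28 + Y*K²)
B(o(N), -141) - √(-19579 + 18158) = (-28 + (6/(-9))*(-141)²) - √(-19579 + 18158) = (-28 + (6*(-⅑))*19881) - √(-1421) = (-28 - ⅔*19881) - 7*I*√29 = (-28 - 13254) - 7*I*√29 = -13282 - 7*I*√29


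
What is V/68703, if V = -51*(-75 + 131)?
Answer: -952/22901 ≈ -0.041570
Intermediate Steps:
V = -2856 (V = -51*56 = -2856)
V/68703 = -2856/68703 = -2856*1/68703 = -952/22901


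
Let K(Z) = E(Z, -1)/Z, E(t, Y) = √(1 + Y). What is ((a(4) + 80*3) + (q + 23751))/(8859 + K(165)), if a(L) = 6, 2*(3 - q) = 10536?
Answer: 6244/2953 ≈ 2.1145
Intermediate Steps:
q = -5265 (q = 3 - ½*10536 = 3 - 5268 = -5265)
K(Z) = 0 (K(Z) = √(1 - 1)/Z = √0/Z = 0/Z = 0)
((a(4) + 80*3) + (q + 23751))/(8859 + K(165)) = ((6 + 80*3) + (-5265 + 23751))/(8859 + 0) = ((6 + 240) + 18486)/8859 = (246 + 18486)*(1/8859) = 18732*(1/8859) = 6244/2953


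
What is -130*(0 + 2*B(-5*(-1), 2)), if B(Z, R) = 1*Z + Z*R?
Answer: -3900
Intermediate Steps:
B(Z, R) = Z + R*Z
-130*(0 + 2*B(-5*(-1), 2)) = -130*(0 + 2*((-5*(-1))*(1 + 2))) = -130*(0 + 2*(5*3)) = -130*(0 + 2*15) = -130*(0 + 30) = -130*30 = -3900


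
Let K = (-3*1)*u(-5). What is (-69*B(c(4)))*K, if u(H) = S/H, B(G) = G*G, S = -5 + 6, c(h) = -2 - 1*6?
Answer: -13248/5 ≈ -2649.6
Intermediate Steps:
c(h) = -8 (c(h) = -2 - 6 = -8)
S = 1
B(G) = G²
u(H) = 1/H
K = ⅗ (K = -3*1/(-5) = -3*(-⅕) = ⅗ ≈ 0.60000)
(-69*B(c(4)))*K = -69*(-8)²*(⅗) = -69*64*(⅗) = -4416*⅗ = -13248/5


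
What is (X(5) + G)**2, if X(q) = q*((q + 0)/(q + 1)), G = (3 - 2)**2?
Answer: 961/36 ≈ 26.694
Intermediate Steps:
G = 1 (G = 1**2 = 1)
X(q) = q**2/(1 + q) (X(q) = q*(q/(1 + q)) = q**2/(1 + q))
(X(5) + G)**2 = (5**2/(1 + 5) + 1)**2 = (25/6 + 1)**2 = (31/6)**2 = 961/36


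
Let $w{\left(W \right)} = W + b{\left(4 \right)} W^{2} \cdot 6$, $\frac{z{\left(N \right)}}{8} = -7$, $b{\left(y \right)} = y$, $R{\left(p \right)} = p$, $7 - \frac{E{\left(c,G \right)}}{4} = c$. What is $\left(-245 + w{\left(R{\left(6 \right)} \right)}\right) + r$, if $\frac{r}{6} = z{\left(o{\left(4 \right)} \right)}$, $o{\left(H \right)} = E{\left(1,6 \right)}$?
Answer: $289$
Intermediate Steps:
$E{\left(c,G \right)} = 28 - 4 c$
$o{\left(H \right)} = 24$ ($o{\left(H \right)} = 28 - 4 = 24$)
$z{\left(N \right)} = -56$ ($z{\left(N \right)} = 8 \left(-7\right) = -56$)
$w{\left(W \right)} = W + 24 W^{2}$ ($w{\left(W \right)} = W + 4 W^{2} \cdot 6 = W + 24 W^{2}$)
$r = -336$ ($r = 6 \left(-56\right) = -336$)
$\left(-245 + w{\left(R{\left(6 \right)} \right)}\right) + r = \left(-245 + 6 \left(1 + 24 \cdot 6\right)\right) - 336 = \left(-245 + 6 \left(1 + 144\right)\right) - 336 = \left(-245 + 6 \cdot 145\right) - 336 = \left(-245 + 870\right) - 336 = 625 - 336 = 289$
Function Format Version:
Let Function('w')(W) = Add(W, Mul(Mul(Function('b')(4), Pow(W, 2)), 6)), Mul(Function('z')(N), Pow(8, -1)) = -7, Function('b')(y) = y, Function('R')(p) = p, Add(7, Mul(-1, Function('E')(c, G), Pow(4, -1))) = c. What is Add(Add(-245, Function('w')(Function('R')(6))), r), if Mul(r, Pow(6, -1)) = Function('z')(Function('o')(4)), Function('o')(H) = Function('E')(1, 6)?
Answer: 289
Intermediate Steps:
Function('E')(c, G) = Add(28, Mul(-4, c))
Function('o')(H) = 24 (Function('o')(H) = Add(28, Mul(-4, 1)) = Add(28, -4) = 24)
Function('z')(N) = -56 (Function('z')(N) = Mul(8, -7) = -56)
Function('w')(W) = Add(W, Mul(24, Pow(W, 2))) (Function('w')(W) = Add(W, Mul(Mul(4, Pow(W, 2)), 6)) = Add(W, Mul(24, Pow(W, 2))))
r = -336 (r = Mul(6, -56) = -336)
Add(Add(-245, Function('w')(Function('R')(6))), r) = Add(Add(-245, Mul(6, Add(1, Mul(24, 6)))), -336) = Add(Add(-245, Mul(6, Add(1, 144))), -336) = Add(Add(-245, Mul(6, 145)), -336) = Add(Add(-245, 870), -336) = Add(625, -336) = 289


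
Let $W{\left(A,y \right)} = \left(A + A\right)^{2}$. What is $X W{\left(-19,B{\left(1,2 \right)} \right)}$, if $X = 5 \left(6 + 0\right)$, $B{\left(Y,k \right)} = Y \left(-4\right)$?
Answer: $43320$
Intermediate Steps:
$B{\left(Y,k \right)} = - 4 Y$
$X = 30$ ($X = 5 \cdot 6 = 30$)
$W{\left(A,y \right)} = 4 A^{2}$ ($W{\left(A,y \right)} = \left(2 A\right)^{2} = 4 A^{2}$)
$X W{\left(-19,B{\left(1,2 \right)} \right)} = 30 \cdot 4 \left(-19\right)^{2} = 30 \cdot 4 \cdot 361 = 30 \cdot 1444 = 43320$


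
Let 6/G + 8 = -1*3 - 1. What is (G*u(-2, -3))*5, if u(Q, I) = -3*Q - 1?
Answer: -25/2 ≈ -12.500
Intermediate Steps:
u(Q, I) = -1 - 3*Q
G = -½ (G = 6/(-8 + (-1*3 - 1)) = 6/(-8 + (-3 - 1)) = 6/(-8 - 4) = 6/(-12) = 6*(-1/12) = -½ ≈ -0.50000)
(G*u(-2, -3))*5 = -(-1 - 3*(-2))/2*5 = -(-1 + 6)/2*5 = -½*5*5 = -5/2*5 = -25/2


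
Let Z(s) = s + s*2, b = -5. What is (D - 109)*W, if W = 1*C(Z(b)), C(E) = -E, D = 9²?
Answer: -420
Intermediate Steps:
Z(s) = 3*s (Z(s) = s + 2*s = 3*s)
D = 81
W = 15 (W = 1*(-3*(-5)) = 1*(-1*(-15)) = 1*15 = 15)
(D - 109)*W = (81 - 109)*15 = -28*15 = -420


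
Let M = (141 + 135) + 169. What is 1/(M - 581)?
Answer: -1/136 ≈ -0.0073529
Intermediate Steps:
M = 445 (M = 276 + 169 = 445)
1/(M - 581) = 1/(445 - 581) = 1/(-136) = -1/136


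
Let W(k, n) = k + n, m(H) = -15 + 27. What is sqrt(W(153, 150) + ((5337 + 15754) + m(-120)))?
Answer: sqrt(21406) ≈ 146.31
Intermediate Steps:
m(H) = 12
sqrt(W(153, 150) + ((5337 + 15754) + m(-120))) = sqrt((153 + 150) + ((5337 + 15754) + 12)) = sqrt(303 + (21091 + 12)) = sqrt(303 + 21103) = sqrt(21406)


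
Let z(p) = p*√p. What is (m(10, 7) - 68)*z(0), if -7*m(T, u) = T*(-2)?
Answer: 0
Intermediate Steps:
z(p) = p^(3/2)
m(T, u) = 2*T/7 (m(T, u) = -T*(-2)/7 = -(-2)*T/7 = 2*T/7)
(m(10, 7) - 68)*z(0) = ((2/7)*10 - 68)*0^(3/2) = (20/7 - 68)*0 = -456/7*0 = 0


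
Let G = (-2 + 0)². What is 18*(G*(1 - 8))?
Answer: -504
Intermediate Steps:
G = 4 (G = (-2)² = 4)
18*(G*(1 - 8)) = 18*(4*(1 - 8)) = 18*(4*(-7)) = 18*(-28) = -504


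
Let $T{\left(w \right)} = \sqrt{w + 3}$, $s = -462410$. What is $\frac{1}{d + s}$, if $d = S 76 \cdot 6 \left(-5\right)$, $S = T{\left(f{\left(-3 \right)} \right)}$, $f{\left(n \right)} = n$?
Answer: $- \frac{1}{462410} \approx -2.1626 \cdot 10^{-6}$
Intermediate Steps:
$T{\left(w \right)} = \sqrt{3 + w}$
$S = 0$ ($S = \sqrt{3 - 3} = \sqrt{0} = 0$)
$d = 0$ ($d = 0 \cdot 76 \cdot 6 \left(-5\right) = 0 \left(-30\right) = 0$)
$\frac{1}{d + s} = \frac{1}{0 - 462410} = \frac{1}{-462410} = - \frac{1}{462410}$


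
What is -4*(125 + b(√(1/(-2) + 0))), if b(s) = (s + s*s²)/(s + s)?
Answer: -501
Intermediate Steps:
b(s) = (s + s³)/(2*s) (b(s) = (s + s³)/((2*s)) = (s + s³)*(1/(2*s)) = (s + s³)/(2*s))
-4*(125 + b(√(1/(-2) + 0))) = -4*(125 + (½ + (√(1/(-2) + 0))²/2)) = -4*(125 + (½ + (√(-½ + 0))²/2)) = -4*(125 + (½ + (√(-½))²/2)) = -4*(125 + (½ + (I*√2/2)²/2)) = -4*(125 + (½ + (½)*(-½))) = -4*(125 + (½ - ¼)) = -4*(125 + ¼) = -4*501/4 = -501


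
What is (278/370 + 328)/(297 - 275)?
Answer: 5529/370 ≈ 14.943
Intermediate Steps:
(278/370 + 328)/(297 - 275) = (278*(1/370) + 328)/22 = (139/185 + 328)*(1/22) = (60819/185)*(1/22) = 5529/370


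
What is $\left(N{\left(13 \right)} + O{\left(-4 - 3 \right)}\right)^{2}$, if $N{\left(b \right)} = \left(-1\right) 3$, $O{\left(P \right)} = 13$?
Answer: $100$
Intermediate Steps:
$N{\left(b \right)} = -3$
$\left(N{\left(13 \right)} + O{\left(-4 - 3 \right)}\right)^{2} = \left(-3 + 13\right)^{2} = 10^{2} = 100$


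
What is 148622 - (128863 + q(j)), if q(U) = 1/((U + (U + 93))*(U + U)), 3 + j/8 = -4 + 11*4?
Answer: 8012669679/405520 ≈ 19759.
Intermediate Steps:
j = 296 (j = -24 + 8*(-4 + 11*4) = -24 + 8*(-4 + 44) = -24 + 8*40 = -24 + 320 = 296)
q(U) = 1/(2*U*(93 + 2*U)) (q(U) = 1/((U + (93 + U))*(2*U)) = 1/((93 + 2*U)*(2*U)) = 1/(2*U*(93 + 2*U)))
148622 - (128863 + q(j)) = 148622 - (128863 + (1/2)/(296*(93 + 2*296))) = 148622 - (128863 + (1/2)*(1/296)/(93 + 592)) = 148622 - (128863 + (1/2)*(1/296)/685) = 148622 - (128863 + (1/2)*(1/296)*(1/685)) = 148622 - (128863 + 1/405520) = 148622 - 1*52256523761/405520 = 148622 - 52256523761/405520 = 8012669679/405520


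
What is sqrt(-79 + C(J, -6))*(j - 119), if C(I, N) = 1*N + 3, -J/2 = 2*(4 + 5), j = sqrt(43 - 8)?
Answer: I*sqrt(82)*(-119 + sqrt(35)) ≈ -1024.0*I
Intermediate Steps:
j = sqrt(35) ≈ 5.9161
J = -36 (J = -4*(4 + 5) = -4*9 = -2*18 = -36)
C(I, N) = 3 + N (C(I, N) = N + 3 = 3 + N)
sqrt(-79 + C(J, -6))*(j - 119) = sqrt(-79 + (3 - 6))*(sqrt(35) - 119) = sqrt(-79 - 3)*(-119 + sqrt(35)) = sqrt(-82)*(-119 + sqrt(35)) = (I*sqrt(82))*(-119 + sqrt(35)) = I*sqrt(82)*(-119 + sqrt(35))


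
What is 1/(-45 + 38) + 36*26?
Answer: 6551/7 ≈ 935.86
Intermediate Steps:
1/(-45 + 38) + 36*26 = 1/(-7) + 936 = -⅐ + 936 = 6551/7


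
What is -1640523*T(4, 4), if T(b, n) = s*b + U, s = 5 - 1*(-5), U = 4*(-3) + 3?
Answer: -50856213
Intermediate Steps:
U = -9 (U = -12 + 3 = -9)
s = 10 (s = 5 + 5 = 10)
T(b, n) = -9 + 10*b (T(b, n) = 10*b - 9 = -9 + 10*b)
-1640523*T(4, 4) = -1640523*(-9 + 10*4) = -1640523*(-9 + 40) = -1640523*31 = -50856213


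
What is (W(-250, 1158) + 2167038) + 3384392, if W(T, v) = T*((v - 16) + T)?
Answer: 5328430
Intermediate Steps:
W(T, v) = T*(-16 + T + v) (W(T, v) = T*((-16 + v) + T) = T*(-16 + T + v))
(W(-250, 1158) + 2167038) + 3384392 = (-250*(-16 - 250 + 1158) + 2167038) + 3384392 = (-250*892 + 2167038) + 3384392 = (-223000 + 2167038) + 3384392 = 1944038 + 3384392 = 5328430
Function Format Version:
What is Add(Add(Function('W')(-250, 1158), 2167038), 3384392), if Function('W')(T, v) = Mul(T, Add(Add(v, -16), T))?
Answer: 5328430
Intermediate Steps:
Function('W')(T, v) = Mul(T, Add(-16, T, v)) (Function('W')(T, v) = Mul(T, Add(Add(-16, v), T)) = Mul(T, Add(-16, T, v)))
Add(Add(Function('W')(-250, 1158), 2167038), 3384392) = Add(Add(Mul(-250, Add(-16, -250, 1158)), 2167038), 3384392) = Add(Add(Mul(-250, 892), 2167038), 3384392) = Add(Add(-223000, 2167038), 3384392) = Add(1944038, 3384392) = 5328430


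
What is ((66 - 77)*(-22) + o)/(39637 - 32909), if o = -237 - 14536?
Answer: -14531/6728 ≈ -2.1598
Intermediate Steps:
o = -14773
((66 - 77)*(-22) + o)/(39637 - 32909) = ((66 - 77)*(-22) - 14773)/(39637 - 32909) = (-11*(-22) - 14773)/6728 = (242 - 14773)*(1/6728) = -14531*1/6728 = -14531/6728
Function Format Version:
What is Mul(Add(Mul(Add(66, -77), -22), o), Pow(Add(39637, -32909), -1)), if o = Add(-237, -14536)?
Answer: Rational(-14531, 6728) ≈ -2.1598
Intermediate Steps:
o = -14773
Mul(Add(Mul(Add(66, -77), -22), o), Pow(Add(39637, -32909), -1)) = Mul(Add(Mul(Add(66, -77), -22), -14773), Pow(Add(39637, -32909), -1)) = Mul(Add(Mul(-11, -22), -14773), Pow(6728, -1)) = Mul(Add(242, -14773), Rational(1, 6728)) = Mul(-14531, Rational(1, 6728)) = Rational(-14531, 6728)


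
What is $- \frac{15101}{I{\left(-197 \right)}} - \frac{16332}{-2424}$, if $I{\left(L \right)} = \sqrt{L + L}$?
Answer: $\frac{1361}{202} + \frac{15101 i \sqrt{394}}{394} \approx 6.7376 + 760.78 i$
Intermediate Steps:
$I{\left(L \right)} = \sqrt{2} \sqrt{L}$ ($I{\left(L \right)} = \sqrt{2 L} = \sqrt{2} \sqrt{L}$)
$- \frac{15101}{I{\left(-197 \right)}} - \frac{16332}{-2424} = - \frac{15101}{\sqrt{2} \sqrt{-197}} - \frac{16332}{-2424} = - \frac{15101}{\sqrt{2} i \sqrt{197}} - - \frac{1361}{202} = - \frac{15101}{i \sqrt{394}} + \frac{1361}{202} = - 15101 \left(- \frac{i \sqrt{394}}{394}\right) + \frac{1361}{202} = \frac{15101 i \sqrt{394}}{394} + \frac{1361}{202} = \frac{1361}{202} + \frac{15101 i \sqrt{394}}{394}$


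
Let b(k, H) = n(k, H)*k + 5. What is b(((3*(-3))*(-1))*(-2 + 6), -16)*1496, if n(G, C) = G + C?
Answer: 1084600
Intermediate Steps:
n(G, C) = C + G
b(k, H) = 5 + k*(H + k) (b(k, H) = (H + k)*k + 5 = k*(H + k) + 5 = 5 + k*(H + k))
b(((3*(-3))*(-1))*(-2 + 6), -16)*1496 = (5 + (((3*(-3))*(-1))*(-2 + 6))*(-16 + ((3*(-3))*(-1))*(-2 + 6)))*1496 = (5 + (-9*(-1)*4)*(-16 - 9*(-1)*4))*1496 = (5 + (9*4)*(-16 + 9*4))*1496 = (5 + 36*(-16 + 36))*1496 = (5 + 36*20)*1496 = (5 + 720)*1496 = 725*1496 = 1084600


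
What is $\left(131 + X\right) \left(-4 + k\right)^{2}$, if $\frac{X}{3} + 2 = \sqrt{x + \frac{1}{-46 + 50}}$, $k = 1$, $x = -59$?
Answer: $1125 + \frac{27 i \sqrt{235}}{2} \approx 1125.0 + 206.95 i$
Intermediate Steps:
$X = -6 + \frac{3 i \sqrt{235}}{2}$ ($X = -6 + 3 \sqrt{-59 + \frac{1}{-46 + 50}} = -6 + 3 \sqrt{-59 + \frac{1}{4}} = -6 + 3 \sqrt{- \frac{235}{4}} = -6 + 3 \frac{i \sqrt{235}}{2} = -6 + \frac{3 i \sqrt{235}}{2} \approx -6.0 + 22.995 i$)
$\left(131 + X\right) \left(-4 + k\right)^{2} = \left(131 - \left(6 - \frac{3 i \sqrt{235}}{2}\right)\right) \left(-4 + 1\right)^{2} = \left(125 + \frac{3 i \sqrt{235}}{2}\right) \left(-3\right)^{2} = \left(125 + \frac{3 i \sqrt{235}}{2}\right) 9 = 1125 + \frac{27 i \sqrt{235}}{2}$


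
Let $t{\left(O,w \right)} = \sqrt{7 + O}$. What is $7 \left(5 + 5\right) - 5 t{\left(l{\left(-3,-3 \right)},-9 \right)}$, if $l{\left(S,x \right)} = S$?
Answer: $60$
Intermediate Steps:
$7 \left(5 + 5\right) - 5 t{\left(l{\left(-3,-3 \right)},-9 \right)} = 7 \left(5 + 5\right) - 5 \sqrt{7 - 3} = 7 \cdot 10 - 5 \sqrt{4} = 70 - 10 = 60$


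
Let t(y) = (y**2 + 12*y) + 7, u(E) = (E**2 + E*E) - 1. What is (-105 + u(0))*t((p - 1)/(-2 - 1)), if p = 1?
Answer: -742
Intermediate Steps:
u(E) = -1 + 2*E**2 (u(E) = (E**2 + E**2) - 1 = 2*E**2 - 1 = -1 + 2*E**2)
t(y) = 7 + y**2 + 12*y
(-105 + u(0))*t((p - 1)/(-2 - 1)) = (-105 + (-1 + 2*0**2))*(7 + ((1 - 1)/(-2 - 1))**2 + 12*((1 - 1)/(-2 - 1))) = (-105 + (-1 + 2*0))*(7 + (0/(-3))**2 + 12*(0/(-3))) = (-105 + (-1 + 0))*(7 + (0*(-1/3))**2 + 12*(0*(-1/3))) = (-105 - 1)*(7 + 0**2 + 12*0) = -106*(7 + 0 + 0) = -106*7 = -742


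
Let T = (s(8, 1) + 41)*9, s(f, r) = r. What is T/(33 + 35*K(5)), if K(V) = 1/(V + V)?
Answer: 756/73 ≈ 10.356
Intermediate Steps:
K(V) = 1/(2*V)
T = 378 (T = (1 + 41)*9 = 42*9 = 378)
T/(33 + 35*K(5)) = 378/(33 + 35*((½)/5)) = 378/(33 + 35*((½)*(⅕))) = 378/(33 + 35*(⅒)) = 378/(33 + 7/2) = 378/(73/2) = 378*(2/73) = 756/73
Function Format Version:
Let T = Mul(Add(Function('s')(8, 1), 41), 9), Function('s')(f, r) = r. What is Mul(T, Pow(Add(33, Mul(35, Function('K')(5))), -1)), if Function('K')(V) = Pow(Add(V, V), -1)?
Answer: Rational(756, 73) ≈ 10.356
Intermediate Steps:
Function('K')(V) = Mul(Rational(1, 2), Pow(V, -1)) (Function('K')(V) = Pow(Mul(2, V), -1) = Mul(Rational(1, 2), Pow(V, -1)))
T = 378 (T = Mul(Add(1, 41), 9) = Mul(42, 9) = 378)
Mul(T, Pow(Add(33, Mul(35, Function('K')(5))), -1)) = Mul(378, Pow(Add(33, Mul(35, Mul(Rational(1, 2), Pow(5, -1)))), -1)) = Mul(378, Pow(Add(33, Mul(35, Mul(Rational(1, 2), Rational(1, 5)))), -1)) = Mul(378, Pow(Add(33, Mul(35, Rational(1, 10))), -1)) = Mul(378, Pow(Add(33, Rational(7, 2)), -1)) = Mul(378, Pow(Rational(73, 2), -1)) = Mul(378, Rational(2, 73)) = Rational(756, 73)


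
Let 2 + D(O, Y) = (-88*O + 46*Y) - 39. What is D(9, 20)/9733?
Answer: 87/9733 ≈ 0.0089387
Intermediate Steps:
D(O, Y) = -41 - 88*O + 46*Y (D(O, Y) = -2 + ((-88*O + 46*Y) - 39) = -2 + (-39 - 88*O + 46*Y) = -41 - 88*O + 46*Y)
D(9, 20)/9733 = (-41 - 88*9 + 46*20)/9733 = (-41 - 792 + 920)*(1/9733) = 87*(1/9733) = 87/9733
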